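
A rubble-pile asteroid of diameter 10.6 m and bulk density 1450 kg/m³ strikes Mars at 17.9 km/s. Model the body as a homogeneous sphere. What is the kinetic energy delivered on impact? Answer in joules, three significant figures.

E ≈ 1.45 × 10^14 J

v = 17900 m/s.
Mass m = (π/6) ρ d³ = (π/6) × 1450 × (10.6)³ = 9.042 × 10^5 kg
E = ½ m v² = 0.5 × 9.042 × 10^5 × (17900)² = 1.449 × 10^14 J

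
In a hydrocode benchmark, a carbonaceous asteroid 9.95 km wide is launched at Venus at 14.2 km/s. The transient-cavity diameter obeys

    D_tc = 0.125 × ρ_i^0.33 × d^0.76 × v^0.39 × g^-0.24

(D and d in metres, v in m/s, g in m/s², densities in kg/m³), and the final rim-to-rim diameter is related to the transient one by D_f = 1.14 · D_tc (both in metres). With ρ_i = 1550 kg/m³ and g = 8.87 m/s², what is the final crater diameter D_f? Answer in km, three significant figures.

D_f ≈ 43.3 km

In SI: d = 9950 m, v = 14200 m/s.
ρ_i^0.33 = 1550^0.33 = 11.29
d^0.76 = 9950^0.76 = 1092
v^0.39 = 14200^0.39 = 41.63
g^-0.24 = 8.87^-0.24 = 0.5922
D_tc = 0.125 × 11.29 × 1092 × 41.63 × 0.5922 = 37990 m
D_f = 1.14 × 37990 = 43309 m
     = 43.31 km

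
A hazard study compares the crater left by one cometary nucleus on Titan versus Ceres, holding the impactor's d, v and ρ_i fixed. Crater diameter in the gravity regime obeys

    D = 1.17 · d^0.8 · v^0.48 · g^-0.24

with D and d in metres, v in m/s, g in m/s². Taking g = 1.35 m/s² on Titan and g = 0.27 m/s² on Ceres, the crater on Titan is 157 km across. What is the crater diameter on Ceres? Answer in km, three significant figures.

All impactor-dependent factors cancel in the ratio, leaving D_Ceres/D_Titan = (g_Ceres/g_Titan)^-0.24.
(0.27/1.35)^-0.24 = 0.2000^-0.24 = 1.471
D_Ceres = 1.471 × 157 km = 231 km

D ≈ 231 km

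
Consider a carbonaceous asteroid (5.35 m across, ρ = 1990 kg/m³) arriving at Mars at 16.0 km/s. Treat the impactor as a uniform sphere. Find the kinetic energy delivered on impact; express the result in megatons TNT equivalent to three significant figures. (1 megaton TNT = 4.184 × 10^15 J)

E ≈ 4.88 × 10^-3 Mt TNT

v = 16000 m/s.
Mass m = (π/6) ρ d³ = (π/6) × 1990 × (5.35)³ = 1.596 × 10^5 kg
E = ½ m v² = 0.5 × 1.596 × 10^5 × (16000)² = 2.043 × 10^13 J
   = 2.043 × 10^13 / 4.184×10^15 = 4.883 × 10^-3 Mt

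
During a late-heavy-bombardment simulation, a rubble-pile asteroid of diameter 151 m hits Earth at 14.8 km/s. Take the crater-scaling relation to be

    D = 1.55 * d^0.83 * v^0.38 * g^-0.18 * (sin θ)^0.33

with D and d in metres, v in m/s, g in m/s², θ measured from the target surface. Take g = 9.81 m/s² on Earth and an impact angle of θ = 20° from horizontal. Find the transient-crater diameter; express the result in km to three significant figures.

D ≈ 1.78 km

In SI units: v = 14800 m/s.
d^0.83 = 151^0.83 = 64.35
v^0.38 = 14800^0.38 = 38.43
g^-0.18 = 9.81^-0.18 = 0.6630
(sin 20°)^0.33 = 0.3420^0.33 = 0.7018
D = 1.55 × 64.35 × 38.43 × 0.6630 × 0.7018 = 1784 m
   = 1.784 km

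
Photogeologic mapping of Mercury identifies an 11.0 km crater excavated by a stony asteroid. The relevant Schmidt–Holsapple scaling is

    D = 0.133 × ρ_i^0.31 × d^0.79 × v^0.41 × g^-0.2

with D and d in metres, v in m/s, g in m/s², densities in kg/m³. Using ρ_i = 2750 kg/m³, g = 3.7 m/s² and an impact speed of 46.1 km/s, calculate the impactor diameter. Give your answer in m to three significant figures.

Rearranging for d: d = [D / (0.133 · 2750^0.31 · 46100^0.41 · 3.7^-0.2)]^(1/0.79).
D = 11000 m.
2750^0.31 = 11.65
46100^0.41 = 81.68
3.7^-0.2 = 0.7698
Denominator = 0.133 × 11.65 × 81.68 × 0.7698 = 97.43
D / 97.43 = 11000 / 97.43 = 112.9
d = 112.9^(1/0.79) = 112.9^1.2658 = 396.6 m

d ≈ 397 m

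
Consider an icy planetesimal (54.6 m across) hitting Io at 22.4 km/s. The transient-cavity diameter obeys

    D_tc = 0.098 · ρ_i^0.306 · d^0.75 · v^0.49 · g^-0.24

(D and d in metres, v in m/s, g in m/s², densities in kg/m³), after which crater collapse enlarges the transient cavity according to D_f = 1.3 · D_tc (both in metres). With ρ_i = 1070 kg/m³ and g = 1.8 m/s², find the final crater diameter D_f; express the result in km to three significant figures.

D_f ≈ 2.54 km

v = 22400 m/s.
ρ_i^0.306 = 1070^0.306 = 8.453
d^0.75 = 54.6^0.75 = 20.09
v^0.49 = 22400^0.49 = 135.4
g^-0.24 = 1.8^-0.24 = 0.8684
D_tc = 0.098 × 8.453 × 20.09 × 135.4 × 0.8684 = 1957 m
D_f = 1.3 × 1957 = 2544 m
     = 2.544 km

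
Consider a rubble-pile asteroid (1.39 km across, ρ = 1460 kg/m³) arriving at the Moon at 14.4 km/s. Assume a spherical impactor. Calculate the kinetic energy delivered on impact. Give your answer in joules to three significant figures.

E ≈ 2.13 × 10^20 J

d = 1390 m; v = 14400 m/s.
Mass m = (π/6) ρ d³ = (π/6) × 1460 × (1390)³ = 2.053 × 10^12 kg
E = ½ m v² = 0.5 × 2.053 × 10^12 × (14400)² = 2.129 × 10^20 J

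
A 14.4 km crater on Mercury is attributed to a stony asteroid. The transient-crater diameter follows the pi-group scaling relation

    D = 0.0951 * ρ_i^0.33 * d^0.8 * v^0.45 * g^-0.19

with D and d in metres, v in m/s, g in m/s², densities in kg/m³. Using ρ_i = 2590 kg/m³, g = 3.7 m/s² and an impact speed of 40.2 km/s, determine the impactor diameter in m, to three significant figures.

d ≈ 410 m

Rearranging for d: d = [D / (0.0951 · 2590^0.33 · 40200^0.45 · 3.7^-0.19)]^(1/0.8).
D = 14400 m.
2590^0.33 = 13.38
40200^0.45 = 118.0
3.7^-0.19 = 0.7799
Denominator = 0.0951 × 13.38 × 118.0 × 0.7799 = 117.1
D / 117.1 = 14400 / 117.1 = 123.0
d = 123.0^(1/0.8) = 123.0^1.25 = 409.6 m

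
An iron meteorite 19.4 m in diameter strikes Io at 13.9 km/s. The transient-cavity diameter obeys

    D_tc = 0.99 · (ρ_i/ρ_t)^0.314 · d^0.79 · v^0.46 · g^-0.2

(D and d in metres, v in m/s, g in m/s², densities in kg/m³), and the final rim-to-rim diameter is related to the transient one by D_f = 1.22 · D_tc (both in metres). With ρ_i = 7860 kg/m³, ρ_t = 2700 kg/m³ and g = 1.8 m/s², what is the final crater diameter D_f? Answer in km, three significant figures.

v = 13900 m/s.
(ρ_i/ρ_t)^0.314 = (7860/2700)^0.314 = 1.399
d^0.79 = 19.4^0.79 = 10.41
v^0.46 = 13900^0.46 = 80.50
g^-0.2 = 1.8^-0.2 = 0.8891
D_tc = 0.99 × 1.399 × 10.41 × 80.50 × 0.8891 = 1032 m
D_f = 1.22 × 1032 = 1259 m
     = 1.259 km

D_f ≈ 1.26 km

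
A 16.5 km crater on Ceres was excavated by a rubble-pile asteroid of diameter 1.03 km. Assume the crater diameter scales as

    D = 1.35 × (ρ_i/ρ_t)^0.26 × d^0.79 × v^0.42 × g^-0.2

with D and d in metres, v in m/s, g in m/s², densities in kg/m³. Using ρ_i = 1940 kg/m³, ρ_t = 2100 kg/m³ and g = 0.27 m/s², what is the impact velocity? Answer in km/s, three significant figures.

Rearranging for v: v = [D / (1.35 · (1940/2100)^0.26 · 1030^0.79 · 0.27^-0.2)]^(1/0.42).
D = 16500 m.
(1940/2100)^0.26 = 0.9796
1030^0.79 = 240.0
0.27^-0.2 = 1.299
Denominator = 1.35 × 0.9796 × 240.0 × 1.299 = 412.3
D / 412.3 = 16500 / 412.3 = 40.02
v = 40.02^(1/0.42) = 40.02^2.381 = 6532 m/s

v ≈ 6.53 km/s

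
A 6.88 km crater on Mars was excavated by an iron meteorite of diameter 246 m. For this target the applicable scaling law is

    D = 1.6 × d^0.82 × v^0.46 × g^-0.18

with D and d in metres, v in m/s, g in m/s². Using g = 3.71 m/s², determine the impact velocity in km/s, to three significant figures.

Rearranging for v: v = [D / (1.6 · 246^0.82 · 3.71^-0.18)]^(1/0.46).
D = 6880 m.
246^0.82 = 91.32
3.71^-0.18 = 0.7898
Denominator = 1.6 × 91.32 × 0.7898 = 115.4
D / 115.4 = 6880 / 115.4 = 59.62
v = 59.62^(1/0.46) = 59.62^2.1739 = 7236 m/s

v ≈ 7.24 km/s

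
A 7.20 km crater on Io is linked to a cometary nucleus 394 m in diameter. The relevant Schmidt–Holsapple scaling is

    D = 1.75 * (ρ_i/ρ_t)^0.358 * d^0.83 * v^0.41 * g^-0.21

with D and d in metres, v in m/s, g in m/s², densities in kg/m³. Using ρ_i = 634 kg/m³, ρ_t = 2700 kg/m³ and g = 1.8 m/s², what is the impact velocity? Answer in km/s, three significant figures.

Rearranging for v: v = [D / (1.75 · (634/2700)^0.358 · 394^0.83 · 1.8^-0.21)]^(1/0.41).
D = 7200 m.
(634/2700)^0.358 = 0.5953
394^0.83 = 142.6
1.8^-0.21 = 0.8839
Denominator = 1.75 × 0.5953 × 142.6 × 0.8839 = 131.3
D / 131.3 = 7200 / 131.3 = 54.84
v = 54.84^(1/0.41) = 54.84^2.439 = 17445 m/s

v ≈ 17.4 km/s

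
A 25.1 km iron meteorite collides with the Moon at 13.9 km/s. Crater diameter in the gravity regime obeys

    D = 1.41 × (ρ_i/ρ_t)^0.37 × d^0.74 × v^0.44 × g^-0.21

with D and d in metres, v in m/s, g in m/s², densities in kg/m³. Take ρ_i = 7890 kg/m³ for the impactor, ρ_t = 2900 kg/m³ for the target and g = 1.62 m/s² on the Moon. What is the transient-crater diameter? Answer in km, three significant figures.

D ≈ 221 km

In SI units: d = 25100 m, v = 13900 m/s.
(ρ_i/ρ_t)^0.37 = (7890/2900)^0.37 = 1.448
d^0.74 = 25100^0.74 = 1802
v^0.44 = 13900^0.44 = 66.52
g^-0.21 = 1.62^-0.21 = 0.9037
D = 1.41 × 1.448 × 1802 × 66.52 × 0.9037 = 2.212 × 10^5 m
   = 221.2 km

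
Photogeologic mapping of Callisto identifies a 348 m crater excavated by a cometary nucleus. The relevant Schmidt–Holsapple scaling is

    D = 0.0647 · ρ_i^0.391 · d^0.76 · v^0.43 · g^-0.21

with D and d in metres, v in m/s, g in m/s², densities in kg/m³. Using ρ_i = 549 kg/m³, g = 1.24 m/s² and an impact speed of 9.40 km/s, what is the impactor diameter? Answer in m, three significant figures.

Rearranging for d: d = [D / (0.0647 · 549^0.391 · 9400^0.43 · 1.24^-0.21)]^(1/0.76).
549^0.391 = 11.78
9400^0.43 = 51.10
1.24^-0.21 = 0.9558
Denominator = 0.0647 × 11.78 × 51.10 × 0.9558 = 37.23
D / 37.23 = 348 / 37.23 = 9.347
d = 9.347^(1/0.76) = 9.347^1.3158 = 18.93 m

d ≈ 18.9 m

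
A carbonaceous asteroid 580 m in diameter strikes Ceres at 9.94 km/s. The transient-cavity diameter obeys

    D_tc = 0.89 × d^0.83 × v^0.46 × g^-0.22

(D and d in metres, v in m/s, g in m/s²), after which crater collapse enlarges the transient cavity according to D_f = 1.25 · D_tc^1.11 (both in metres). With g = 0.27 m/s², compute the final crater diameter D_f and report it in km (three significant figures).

D_f ≈ 58.4 km

v = 9940 m/s.
d^0.83 = 580^0.83 = 196.6
v^0.46 = 9940^0.46 = 68.99
g^-0.22 = 0.27^-0.22 = 1.334
D_tc = 0.89 × 196.6 × 68.99 × 1.334 = 16100 m
D_f = 1.25 × (16100)^1.11 = 58410 m
     = 58.41 km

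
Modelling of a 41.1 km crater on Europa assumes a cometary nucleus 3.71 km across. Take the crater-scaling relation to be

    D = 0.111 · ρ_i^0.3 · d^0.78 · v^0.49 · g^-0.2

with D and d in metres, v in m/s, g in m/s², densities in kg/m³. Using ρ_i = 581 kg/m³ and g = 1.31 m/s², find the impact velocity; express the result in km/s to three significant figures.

v ≈ 10.9 km/s

Rearranging for v: v = [D / (0.111 · 581^0.3 · 3710^0.78 · 1.31^-0.2)]^(1/0.49).
D = 41100 m.
581^0.3 = 6.749
3710^0.78 = 608.3
1.31^-0.2 = 0.9474
Denominator = 0.111 × 6.749 × 608.3 × 0.9474 = 431.7
D / 431.7 = 41100 / 431.7 = 95.21
v = 95.21^(1/0.49) = 95.21^2.0408 = 10917 m/s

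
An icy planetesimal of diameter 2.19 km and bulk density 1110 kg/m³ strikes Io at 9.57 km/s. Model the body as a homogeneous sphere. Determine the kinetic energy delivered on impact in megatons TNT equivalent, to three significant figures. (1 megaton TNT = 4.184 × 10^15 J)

E ≈ 66800 Mt TNT

d = 2190 m; v = 9570 m/s.
Mass m = (π/6) ρ d³ = (π/6) × 1110 × (2190)³ = 6.105 × 10^12 kg
E = ½ m v² = 0.5 × 6.105 × 10^12 × (9570)² = 2.796 × 10^20 J
   = 2.796 × 10^20 / 4.184×10^15 = 66826 Mt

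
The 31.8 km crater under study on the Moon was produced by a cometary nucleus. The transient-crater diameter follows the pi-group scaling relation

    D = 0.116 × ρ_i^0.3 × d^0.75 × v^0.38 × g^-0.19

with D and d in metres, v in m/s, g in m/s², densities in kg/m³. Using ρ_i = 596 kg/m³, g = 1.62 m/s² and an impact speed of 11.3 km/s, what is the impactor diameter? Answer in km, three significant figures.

d ≈ 13.8 km

Rearranging for d: d = [D / (0.116 · 596^0.3 · 11300^0.38 · 1.62^-0.19)]^(1/0.75).
D = 31800 m.
596^0.3 = 6.801
11300^0.38 = 34.69
1.62^-0.19 = 0.9124
Denominator = 0.116 × 6.801 × 34.69 × 0.9124 = 24.97
D / 24.97 = 31800 / 24.97 = 1274
d = 1274^(1/0.75) = 1274^1.3333 = 13808 m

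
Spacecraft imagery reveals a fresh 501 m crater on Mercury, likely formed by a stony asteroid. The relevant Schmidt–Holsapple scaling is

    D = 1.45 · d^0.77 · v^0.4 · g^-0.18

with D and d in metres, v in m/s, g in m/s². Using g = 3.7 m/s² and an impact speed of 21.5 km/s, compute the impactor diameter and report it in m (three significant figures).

Rearranging for d: d = [D / (1.45 · 21500^0.4 · 3.7^-0.18)]^(1/0.77).
21500^0.4 = 54.07
3.7^-0.18 = 0.7902
Denominator = 1.45 × 54.07 × 0.7902 = 61.95
D / 61.95 = 501 / 61.95 = 8.087
d = 8.087^(1/0.77) = 8.087^1.2987 = 15.10 m

d ≈ 15.1 m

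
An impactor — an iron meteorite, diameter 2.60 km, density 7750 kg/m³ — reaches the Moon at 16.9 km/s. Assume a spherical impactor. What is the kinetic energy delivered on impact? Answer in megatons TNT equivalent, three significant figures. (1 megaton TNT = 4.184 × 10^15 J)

d = 2600 m; v = 16900 m/s.
Mass m = (π/6) ρ d³ = (π/6) × 7750 × (2600)³ = 7.132 × 10^13 kg
E = ½ m v² = 0.5 × 7.132 × 10^13 × (16900)² = 1.018 × 10^22 J
   = 1.018 × 10^22 / 4.184×10^15 = 2.433 × 10^6 Mt

E ≈ 2.43 × 10^6 Mt TNT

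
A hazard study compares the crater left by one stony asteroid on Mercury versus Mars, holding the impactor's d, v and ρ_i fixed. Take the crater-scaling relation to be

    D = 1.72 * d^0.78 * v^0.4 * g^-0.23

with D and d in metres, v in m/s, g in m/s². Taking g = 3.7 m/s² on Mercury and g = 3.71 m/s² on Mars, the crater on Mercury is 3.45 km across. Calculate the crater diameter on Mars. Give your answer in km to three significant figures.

D ≈ 3.45 km

All impactor-dependent factors cancel in the ratio, leaving D_Mars/D_Mercury = (g_Mars/g_Mercury)^-0.23.
(3.71/3.7)^-0.23 = 1.003^-0.23 = 0.9993
D_Mars = 0.9993 × 3.45 km = 3.45 km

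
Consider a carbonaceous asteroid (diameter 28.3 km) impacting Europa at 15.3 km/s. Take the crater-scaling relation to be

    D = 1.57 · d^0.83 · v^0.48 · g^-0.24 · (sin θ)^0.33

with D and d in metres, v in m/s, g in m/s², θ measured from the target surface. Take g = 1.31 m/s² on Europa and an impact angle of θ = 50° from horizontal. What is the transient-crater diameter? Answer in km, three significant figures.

In SI units: d = 28300 m, v = 15300 m/s.
d^0.83 = 28300^0.83 = 4954
v^0.48 = 15300^0.48 = 102.0
g^-0.24 = 1.31^-0.24 = 0.9372
(sin 50°)^0.33 = 0.7660^0.33 = 0.9158
D = 1.57 × 4954 × 102.0 × 0.9372 × 0.9158 = 6.809 × 10^5 m
   = 680.9 km

D ≈ 681 km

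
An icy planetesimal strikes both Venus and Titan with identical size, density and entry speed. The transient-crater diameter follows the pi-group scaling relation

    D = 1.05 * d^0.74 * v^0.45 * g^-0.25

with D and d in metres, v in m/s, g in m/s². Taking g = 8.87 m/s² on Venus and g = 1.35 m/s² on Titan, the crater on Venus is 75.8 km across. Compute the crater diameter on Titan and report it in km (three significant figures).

D ≈ 121 km

All impactor-dependent factors cancel in the ratio, leaving D_Titan/D_Venus = (g_Titan/g_Venus)^-0.25.
(1.35/8.87)^-0.25 = 0.1522^-0.25 = 1.601
D_Titan = 1.601 × 75.8 km = 121 km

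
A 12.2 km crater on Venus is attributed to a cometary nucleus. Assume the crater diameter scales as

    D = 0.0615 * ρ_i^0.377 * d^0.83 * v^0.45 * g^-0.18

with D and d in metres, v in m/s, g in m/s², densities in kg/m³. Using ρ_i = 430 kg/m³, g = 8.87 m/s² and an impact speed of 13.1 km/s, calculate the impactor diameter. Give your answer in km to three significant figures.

d ≈ 1.44 km

Rearranging for d: d = [D / (0.0615 · 430^0.377 · 13100^0.45 · 8.87^-0.18)]^(1/0.83).
D = 12200 m.
430^0.377 = 9.836
13100^0.45 = 71.25
8.87^-0.18 = 0.6751
Denominator = 0.0615 × 9.836 × 71.25 × 0.6751 = 29.10
D / 29.10 = 12200 / 29.10 = 419.2
d = 419.2^(1/0.83) = 419.2^1.2048 = 1444 m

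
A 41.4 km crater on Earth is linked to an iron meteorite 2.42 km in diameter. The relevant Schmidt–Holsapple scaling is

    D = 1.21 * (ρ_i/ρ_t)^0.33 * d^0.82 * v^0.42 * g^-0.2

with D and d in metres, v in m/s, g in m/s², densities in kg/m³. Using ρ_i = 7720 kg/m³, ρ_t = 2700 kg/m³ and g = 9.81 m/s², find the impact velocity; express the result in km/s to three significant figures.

Rearranging for v: v = [D / (1.21 · (7720/2700)^0.33 · 2420^0.82 · 9.81^-0.2)]^(1/0.42).
D = 41400 m.
(7720/2700)^0.33 = 1.414
2420^0.82 = 595.3
9.81^-0.2 = 0.6334
Denominator = 1.21 × 1.414 × 595.3 × 0.6334 = 645.1
D / 645.1 = 41400 / 645.1 = 64.18
v = 64.18^(1/0.42) = 64.18^2.381 = 20110 m/s

v ≈ 20.1 km/s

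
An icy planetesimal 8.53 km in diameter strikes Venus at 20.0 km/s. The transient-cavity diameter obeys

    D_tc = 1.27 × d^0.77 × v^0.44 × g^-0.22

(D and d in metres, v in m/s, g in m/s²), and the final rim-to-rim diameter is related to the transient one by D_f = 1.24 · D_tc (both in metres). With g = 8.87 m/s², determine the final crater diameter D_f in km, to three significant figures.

D_f ≈ 80.9 km

In SI: d = 8530 m, v = 20000 m/s.
d^0.77 = 8530^0.77 = 1064
v^0.44 = 20000^0.44 = 78.06
g^-0.22 = 8.87^-0.22 = 0.6187
D_tc = 1.27 × 1064 × 78.06 × 0.6187 = 65260 m
D_f = 1.24 × 65260 = 80922 m
     = 80.92 km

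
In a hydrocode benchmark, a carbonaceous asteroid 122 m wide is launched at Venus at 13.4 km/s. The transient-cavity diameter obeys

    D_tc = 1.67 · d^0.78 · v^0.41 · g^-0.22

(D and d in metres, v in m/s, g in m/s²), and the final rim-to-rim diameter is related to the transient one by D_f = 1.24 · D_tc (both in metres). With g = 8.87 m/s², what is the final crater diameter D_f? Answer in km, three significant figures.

D_f ≈ 2.67 km

v = 13400 m/s.
d^0.78 = 122^0.78 = 42.40
v^0.41 = 13400^0.41 = 49.22
g^-0.22 = 8.87^-0.22 = 0.6187
D_tc = 1.67 × 42.40 × 49.22 × 0.6187 = 2156 m
D_f = 1.24 × 2156 = 2673 m
     = 2.673 km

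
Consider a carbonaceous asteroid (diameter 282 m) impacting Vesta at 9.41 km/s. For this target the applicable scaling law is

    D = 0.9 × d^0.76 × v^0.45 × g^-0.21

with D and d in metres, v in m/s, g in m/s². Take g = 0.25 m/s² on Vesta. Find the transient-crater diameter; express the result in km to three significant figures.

D ≈ 5.38 km

In SI units: v = 9410 m/s.
d^0.76 = 282^0.76 = 72.81
v^0.45 = 9410^0.45 = 61.39
g^-0.21 = 0.25^-0.21 = 1.338
D = 0.9 × 72.81 × 61.39 × 1.338 = 5383 m
   = 5.383 km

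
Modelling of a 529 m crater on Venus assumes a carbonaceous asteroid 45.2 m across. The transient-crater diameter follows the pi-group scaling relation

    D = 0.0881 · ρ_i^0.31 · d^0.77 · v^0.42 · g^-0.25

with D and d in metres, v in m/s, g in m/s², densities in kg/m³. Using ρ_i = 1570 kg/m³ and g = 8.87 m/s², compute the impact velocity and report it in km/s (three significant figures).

v ≈ 14.7 km/s

Rearranging for v: v = [D / (0.0881 · 1570^0.31 · 45.2^0.77 · 8.87^-0.25)]^(1/0.42).
1570^0.31 = 9.789
45.2^0.77 = 18.81
8.87^-0.25 = 0.5795
Denominator = 0.0881 × 9.789 × 18.81 × 0.5795 = 9.401
D / 9.401 = 529 / 9.401 = 56.27
v = 56.27^(1/0.42) = 56.27^2.381 = 14703 m/s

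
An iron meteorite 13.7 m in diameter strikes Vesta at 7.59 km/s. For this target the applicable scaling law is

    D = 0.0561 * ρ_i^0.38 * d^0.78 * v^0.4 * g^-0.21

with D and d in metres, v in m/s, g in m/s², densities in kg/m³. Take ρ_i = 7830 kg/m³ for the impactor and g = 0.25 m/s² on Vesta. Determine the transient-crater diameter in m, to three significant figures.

In SI units: v = 7590 m/s.
ρ_i^0.38 = 7830^0.38 = 30.17
d^0.78 = 13.7^0.78 = 7.703
v^0.4 = 7590^0.4 = 35.65
g^-0.21 = 0.25^-0.21 = 1.338
D = 0.0561 × 30.17 × 7.703 × 35.65 × 1.338 = 621.9 m

D ≈ 622 m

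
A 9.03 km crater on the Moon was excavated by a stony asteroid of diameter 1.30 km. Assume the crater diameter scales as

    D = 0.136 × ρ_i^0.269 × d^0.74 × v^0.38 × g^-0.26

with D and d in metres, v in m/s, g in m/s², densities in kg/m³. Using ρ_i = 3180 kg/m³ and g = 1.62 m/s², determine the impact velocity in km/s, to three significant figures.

v ≈ 19.5 km/s

Rearranging for v: v = [D / (0.136 · 3180^0.269 · 1300^0.74 · 1.62^-0.26)]^(1/0.38).
D = 9030 m.
3180^0.269 = 8.753
1300^0.74 = 201.5
1.62^-0.26 = 0.8821
Denominator = 0.136 × 8.753 × 201.5 × 0.8821 = 211.6
D / 211.6 = 9030 / 211.6 = 42.67
v = 42.67^(1/0.38) = 42.67^2.6316 = 19491 m/s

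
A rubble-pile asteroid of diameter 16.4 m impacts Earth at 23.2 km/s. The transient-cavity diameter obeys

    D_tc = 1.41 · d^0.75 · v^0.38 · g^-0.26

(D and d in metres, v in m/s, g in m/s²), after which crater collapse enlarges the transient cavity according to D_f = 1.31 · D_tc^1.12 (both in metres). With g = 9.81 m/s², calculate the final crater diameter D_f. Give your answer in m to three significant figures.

D_f ≈ 748 m

v = 23200 m/s.
d^0.75 = 16.4^0.75 = 8.150
v^0.38 = 23200^0.38 = 45.59
g^-0.26 = 9.81^-0.26 = 0.5523
D_tc = 1.41 × 8.150 × 45.59 × 0.5523 = 289.3 m
D_f = 1.31 × (289.3)^1.12 = 748.1 m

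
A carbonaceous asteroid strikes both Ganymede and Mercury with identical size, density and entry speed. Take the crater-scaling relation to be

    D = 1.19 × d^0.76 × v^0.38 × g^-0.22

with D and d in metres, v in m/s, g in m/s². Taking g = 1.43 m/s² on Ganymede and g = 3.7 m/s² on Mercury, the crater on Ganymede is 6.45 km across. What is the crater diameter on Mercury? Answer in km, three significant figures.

D ≈ 5.23 km

All impactor-dependent factors cancel in the ratio, leaving D_Mercury/D_Ganymede = (g_Mercury/g_Ganymede)^-0.22.
(3.7/1.43)^-0.22 = 2.587^-0.22 = 0.8113
D_Mercury = 0.8113 × 6.45 km = 5.23 km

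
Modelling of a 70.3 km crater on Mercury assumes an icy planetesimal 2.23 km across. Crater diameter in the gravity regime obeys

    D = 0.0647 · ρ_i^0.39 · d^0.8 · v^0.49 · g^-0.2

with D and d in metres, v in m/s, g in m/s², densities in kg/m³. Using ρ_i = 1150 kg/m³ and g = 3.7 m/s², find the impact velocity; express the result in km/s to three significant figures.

v ≈ 44.4 km/s

Rearranging for v: v = [D / (0.0647 · 1150^0.39 · 2230^0.8 · 3.7^-0.2)]^(1/0.49).
D = 70300 m.
1150^0.39 = 15.62
2230^0.8 = 477.1
3.7^-0.2 = 0.7698
Denominator = 0.0647 × 15.62 × 477.1 × 0.7698 = 371.2
D / 371.2 = 70300 / 371.2 = 189.4
v = 189.4^(1/0.49) = 189.4^2.0408 = 44430 m/s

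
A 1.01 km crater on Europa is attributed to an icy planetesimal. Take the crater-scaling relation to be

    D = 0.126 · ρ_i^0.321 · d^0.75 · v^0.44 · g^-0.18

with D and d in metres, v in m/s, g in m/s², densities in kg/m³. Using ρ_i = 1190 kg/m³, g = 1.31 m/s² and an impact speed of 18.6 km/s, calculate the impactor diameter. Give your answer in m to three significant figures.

Rearranging for d: d = [D / (0.126 · 1190^0.321 · 18600^0.44 · 1.31^-0.18)]^(1/0.75).
D = 1010 m.
1190^0.321 = 9.711
18600^0.44 = 75.61
1.31^-0.18 = 0.9526
Denominator = 0.126 × 9.711 × 75.61 × 0.9526 = 88.13
D / 88.13 = 1010 / 88.13 = 11.46
d = 11.46^(1/0.75) = 11.46^1.3333 = 25.84 m

d ≈ 25.8 m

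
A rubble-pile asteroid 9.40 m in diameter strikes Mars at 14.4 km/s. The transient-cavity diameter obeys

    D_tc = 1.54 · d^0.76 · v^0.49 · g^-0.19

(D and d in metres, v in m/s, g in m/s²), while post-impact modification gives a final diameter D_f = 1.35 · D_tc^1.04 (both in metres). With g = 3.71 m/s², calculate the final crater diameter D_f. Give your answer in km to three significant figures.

v = 14400 m/s.
d^0.76 = 9.4^0.76 = 5.490
v^0.49 = 14400^0.49 = 109.0
g^-0.19 = 3.71^-0.19 = 0.7795
D_tc = 1.54 × 5.490 × 109.0 × 0.7795 = 718.3 m
D_f = 1.35 × (718.3)^1.04 = 1262 m
     = 1.262 km

D_f ≈ 1.26 km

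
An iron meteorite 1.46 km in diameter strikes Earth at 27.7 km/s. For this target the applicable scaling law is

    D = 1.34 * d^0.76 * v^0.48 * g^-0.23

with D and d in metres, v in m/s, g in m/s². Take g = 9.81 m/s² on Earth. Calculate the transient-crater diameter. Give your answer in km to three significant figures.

D ≈ 27.3 km

In SI units: d = 1460 m, v = 27700 m/s.
d^0.76 = 1460^0.76 = 254.0
v^0.48 = 27700^0.48 = 135.6
g^-0.23 = 9.81^-0.23 = 0.5914
D = 1.34 × 254.0 × 135.6 × 0.5914 = 27295 m
   = 27.29 km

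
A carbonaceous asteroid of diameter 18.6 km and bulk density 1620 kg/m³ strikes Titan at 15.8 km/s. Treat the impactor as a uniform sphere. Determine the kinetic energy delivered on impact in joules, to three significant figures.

E ≈ 6.81 × 10^23 J

d = 18600 m; v = 15800 m/s.
Mass m = (π/6) ρ d³ = (π/6) × 1620 × (18600)³ = 5.458 × 10^15 kg
E = ½ m v² = 0.5 × 5.458 × 10^15 × (15800)² = 6.813 × 10^23 J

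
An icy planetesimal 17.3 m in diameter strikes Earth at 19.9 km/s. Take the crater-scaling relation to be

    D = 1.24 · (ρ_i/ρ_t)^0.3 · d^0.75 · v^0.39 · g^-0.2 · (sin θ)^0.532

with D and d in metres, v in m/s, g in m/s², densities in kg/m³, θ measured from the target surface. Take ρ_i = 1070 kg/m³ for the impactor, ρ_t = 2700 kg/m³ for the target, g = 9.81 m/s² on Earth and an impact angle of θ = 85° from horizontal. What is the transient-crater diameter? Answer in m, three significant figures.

In SI units: v = 19900 m/s.
(ρ_i/ρ_t)^0.3 = (1070/2700)^0.3 = 0.7575
d^0.75 = 17.3^0.75 = 8.483
v^0.39 = 19900^0.39 = 47.48
g^-0.2 = 9.81^-0.2 = 0.6334
(sin 85°)^0.532 = 0.9962^0.532 = 0.9980
D = 1.24 × 0.7575 × 8.483 × 47.48 × 0.6334 × 0.9980 = 239.2 m

D ≈ 239 m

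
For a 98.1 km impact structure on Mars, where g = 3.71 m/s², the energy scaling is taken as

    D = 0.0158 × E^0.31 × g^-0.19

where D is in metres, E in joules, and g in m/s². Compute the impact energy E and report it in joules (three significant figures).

Rearranging: E = [D / (0.0158 · g^-0.19)]^(1/0.31).
D = 98100 m.
g^-0.19 = 3.71^-0.19 = 0.7795
D / (0.0158 × 0.7795) = 98100 / (0.01232) = 7.963 × 10^6
E = (7.963 × 10^6)^3.2258 = 1.826 × 10^22 J

E ≈ 1.83 × 10^22 J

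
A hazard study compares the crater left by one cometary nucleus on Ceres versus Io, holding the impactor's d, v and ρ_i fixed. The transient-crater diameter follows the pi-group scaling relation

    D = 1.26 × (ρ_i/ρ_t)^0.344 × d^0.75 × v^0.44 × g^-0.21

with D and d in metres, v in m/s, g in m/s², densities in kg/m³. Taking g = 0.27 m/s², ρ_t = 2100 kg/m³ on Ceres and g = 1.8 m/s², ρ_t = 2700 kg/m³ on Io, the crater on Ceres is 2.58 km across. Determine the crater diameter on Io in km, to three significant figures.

D ≈ 1.59 km

The impactor-only factors (d, v, ρ_i) cancel in the ratio, leaving D_Io/D_Ceres = (g_Io/g_Ceres)^-0.21 · (ρ_t,Ceres/ρ_t,Io)^0.344.
(1.8/0.27)^-0.21 = 6.667^-0.21 = 0.6714
(2100/2700)^0.344 = 0.7778^0.344 = 0.9172
Ratio = 0.6714 × 0.9172 = 0.6158
D_Io = 0.6158 × 2.58 km = 1.59 km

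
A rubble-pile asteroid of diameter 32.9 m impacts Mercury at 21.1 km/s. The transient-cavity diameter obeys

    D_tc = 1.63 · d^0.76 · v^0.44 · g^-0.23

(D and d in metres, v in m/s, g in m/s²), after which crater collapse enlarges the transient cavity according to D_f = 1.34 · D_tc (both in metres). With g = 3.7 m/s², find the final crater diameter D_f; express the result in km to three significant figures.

v = 21100 m/s.
d^0.76 = 32.9^0.76 = 14.23
v^0.44 = 21100^0.44 = 79.93
g^-0.23 = 3.7^-0.23 = 0.7401
D_tc = 1.63 × 14.23 × 79.93 × 0.7401 = 1372 m
D_f = 1.34 × 1372 = 1838 m
     = 1.838 km

D_f ≈ 1.84 km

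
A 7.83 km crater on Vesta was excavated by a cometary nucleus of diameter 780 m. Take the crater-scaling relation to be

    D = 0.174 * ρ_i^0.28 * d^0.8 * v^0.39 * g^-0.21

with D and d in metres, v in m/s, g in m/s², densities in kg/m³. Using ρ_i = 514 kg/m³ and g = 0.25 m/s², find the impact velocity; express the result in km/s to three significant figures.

Rearranging for v: v = [D / (0.174 · 514^0.28 · 780^0.8 · 0.25^-0.21)]^(1/0.39).
D = 7830 m.
514^0.28 = 5.742
780^0.8 = 205.9
0.25^-0.21 = 1.338
Denominator = 0.174 × 5.742 × 205.9 × 1.338 = 275.2
D / 275.2 = 7830 / 275.2 = 28.45
v = 28.45^(1/0.39) = 28.45^2.5641 = 5351 m/s

v ≈ 5.35 km/s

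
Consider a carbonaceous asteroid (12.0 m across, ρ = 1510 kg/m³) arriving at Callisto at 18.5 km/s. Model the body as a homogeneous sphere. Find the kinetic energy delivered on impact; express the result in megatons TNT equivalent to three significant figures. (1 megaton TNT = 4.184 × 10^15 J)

v = 18500 m/s.
Mass m = (π/6) ρ d³ = (π/6) × 1510 × (12)³ = 1.366 × 10^6 kg
E = ½ m v² = 0.5 × 1.366 × 10^6 × (18500)² = 2.338 × 10^14 J
   = 2.338 × 10^14 / 4.184×10^15 = 0.05588 Mt

E ≈ 0.0559 Mt TNT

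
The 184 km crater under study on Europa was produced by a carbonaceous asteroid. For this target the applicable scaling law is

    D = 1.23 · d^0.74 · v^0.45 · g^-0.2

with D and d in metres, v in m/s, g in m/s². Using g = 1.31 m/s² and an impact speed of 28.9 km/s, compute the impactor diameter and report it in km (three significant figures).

d ≈ 20.5 km

Rearranging for d: d = [D / (1.23 · 28900^0.45 · 1.31^-0.2)]^(1/0.74).
D = 184000 m.
28900^0.45 = 101.7
1.31^-0.2 = 0.9474
Denominator = 1.23 × 101.7 × 0.9474 = 118.5
D / 118.5 = 184000 / 118.5 = 1553
d = 1553^(1/0.74) = 1553^1.3514 = 20538 m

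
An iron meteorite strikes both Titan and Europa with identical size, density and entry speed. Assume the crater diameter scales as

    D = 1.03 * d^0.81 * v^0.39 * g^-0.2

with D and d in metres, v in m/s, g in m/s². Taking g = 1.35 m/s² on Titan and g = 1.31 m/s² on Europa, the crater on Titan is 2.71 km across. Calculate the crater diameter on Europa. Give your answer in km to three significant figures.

All impactor-dependent factors cancel in the ratio, leaving D_Europa/D_Titan = (g_Europa/g_Titan)^-0.2.
(1.31/1.35)^-0.2 = 0.9704^-0.2 = 1.006
D_Europa = 1.006 × 2.71 km = 2.73 km

D ≈ 2.73 km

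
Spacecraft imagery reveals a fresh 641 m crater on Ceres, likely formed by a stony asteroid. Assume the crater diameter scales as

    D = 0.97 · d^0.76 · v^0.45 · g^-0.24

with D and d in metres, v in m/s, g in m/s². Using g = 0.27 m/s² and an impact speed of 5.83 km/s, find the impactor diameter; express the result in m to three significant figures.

Rearranging for d: d = [D / (0.97 · 5830^0.45 · 0.27^-0.24)]^(1/0.76).
5830^0.45 = 49.49
0.27^-0.24 = 1.369
Denominator = 0.97 × 49.49 × 1.369 = 65.72
D / 65.72 = 641 / 65.72 = 9.753
d = 9.753^(1/0.76) = 9.753^1.3158 = 20.02 m

d ≈ 20.0 m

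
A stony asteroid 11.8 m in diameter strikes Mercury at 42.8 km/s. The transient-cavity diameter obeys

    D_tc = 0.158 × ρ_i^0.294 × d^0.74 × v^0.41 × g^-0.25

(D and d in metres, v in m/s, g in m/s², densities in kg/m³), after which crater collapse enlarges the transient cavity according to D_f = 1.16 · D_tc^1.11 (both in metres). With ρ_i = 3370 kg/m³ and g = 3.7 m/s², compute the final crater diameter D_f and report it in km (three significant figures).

D_f ≈ 1.43 km

v = 42800 m/s.
ρ_i^0.294 = 3370^0.294 = 10.89
d^0.74 = 11.8^0.74 = 6.211
v^0.41 = 42800^0.41 = 79.23
g^-0.25 = 3.7^-0.25 = 0.7210
D_tc = 0.158 × 10.89 × 6.211 × 79.23 × 0.7210 = 610.5 m
D_f = 1.16 × (610.5)^1.11 = 1434 m
     = 1.434 km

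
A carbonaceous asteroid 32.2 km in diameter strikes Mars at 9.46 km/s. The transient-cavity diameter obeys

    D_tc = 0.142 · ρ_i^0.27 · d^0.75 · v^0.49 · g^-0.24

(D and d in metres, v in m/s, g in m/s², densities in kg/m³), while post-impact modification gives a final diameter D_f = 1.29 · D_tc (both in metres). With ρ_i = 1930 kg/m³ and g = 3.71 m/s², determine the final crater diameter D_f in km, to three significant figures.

In SI: d = 32200 m, v = 9460 m/s.
ρ_i^0.27 = 1930^0.27 = 7.711
d^0.75 = 32200^0.75 = 2404
v^0.49 = 9460^0.49 = 88.75
g^-0.24 = 3.71^-0.24 = 0.7300
D_tc = 0.142 × 7.711 × 2404 × 88.75 × 0.7300 = 1.705 × 10^5 m
D_f = 1.29 × 1.705 × 10^5 = 2.199 × 10^5 m
     = 219.9 km

D_f ≈ 220 km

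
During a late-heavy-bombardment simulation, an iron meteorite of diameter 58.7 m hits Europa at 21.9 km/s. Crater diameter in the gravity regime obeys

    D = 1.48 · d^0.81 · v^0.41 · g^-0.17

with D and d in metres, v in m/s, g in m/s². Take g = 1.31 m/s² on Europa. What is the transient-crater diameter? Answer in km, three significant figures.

In SI units: v = 21900 m/s.
d^0.81 = 58.7^0.81 = 27.08
v^0.41 = 21900^0.41 = 60.20
g^-0.17 = 1.31^-0.17 = 0.9551
D = 1.48 × 27.08 × 60.20 × 0.9551 = 2304 m
   = 2.304 km

D ≈ 2.30 km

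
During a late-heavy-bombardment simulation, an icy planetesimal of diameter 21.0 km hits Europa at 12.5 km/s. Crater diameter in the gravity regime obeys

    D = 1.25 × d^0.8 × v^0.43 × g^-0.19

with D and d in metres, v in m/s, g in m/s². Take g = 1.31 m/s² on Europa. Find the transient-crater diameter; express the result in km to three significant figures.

In SI units: d = 21000 m, v = 12500 m/s.
d^0.8 = 21000^0.8 = 2869
v^0.43 = 12500^0.43 = 57.77
g^-0.19 = 1.31^-0.19 = 0.9500
D = 1.25 × 2869 × 57.77 × 0.9500 = 1.968 × 10^5 m
   = 196.8 km

D ≈ 197 km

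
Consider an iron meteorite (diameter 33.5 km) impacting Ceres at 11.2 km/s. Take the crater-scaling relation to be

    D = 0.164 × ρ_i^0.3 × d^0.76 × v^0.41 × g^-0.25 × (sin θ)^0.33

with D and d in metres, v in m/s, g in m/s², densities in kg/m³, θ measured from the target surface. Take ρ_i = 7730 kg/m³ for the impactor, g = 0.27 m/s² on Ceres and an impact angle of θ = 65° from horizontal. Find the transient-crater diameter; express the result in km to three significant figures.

In SI units: d = 33500 m, v = 11200 m/s.
ρ_i^0.3 = 7730^0.3 = 14.67
d^0.76 = 33500^0.76 = 2748
v^0.41 = 11200^0.41 = 45.73
g^-0.25 = 0.27^-0.25 = 1.387
(sin 65°)^0.33 = 0.9063^0.33 = 0.9681
D = 0.164 × 14.67 × 2748 × 45.73 × 1.387 × 0.9681 = 4.060 × 10^5 m
   = 406.0 km

D ≈ 406 km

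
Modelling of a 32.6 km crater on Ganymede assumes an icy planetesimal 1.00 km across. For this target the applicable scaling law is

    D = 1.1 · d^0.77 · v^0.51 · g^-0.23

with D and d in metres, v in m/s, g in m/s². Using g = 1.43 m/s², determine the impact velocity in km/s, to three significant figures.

Rearranging for v: v = [D / (1.1 · 1000^0.77 · 1.43^-0.23)]^(1/0.51).
D = 32600 m.
1000^0.77 = 204.2
1.43^-0.23 = 0.9210
Denominator = 1.1 × 204.2 × 0.9210 = 206.9
D / 206.9 = 32600 / 206.9 = 157.6
v = 157.6^(1/0.51) = 157.6^1.9608 = 20369 m/s

v ≈ 20.4 km/s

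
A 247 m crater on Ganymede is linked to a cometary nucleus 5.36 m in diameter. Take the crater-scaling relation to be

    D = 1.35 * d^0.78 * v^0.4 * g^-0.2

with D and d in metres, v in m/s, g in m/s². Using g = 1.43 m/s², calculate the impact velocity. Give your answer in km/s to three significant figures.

Rearranging for v: v = [D / (1.35 · 5.36^0.78 · 1.43^-0.2)]^(1/0.4).
5.36^0.78 = 3.705
1.43^-0.2 = 0.9310
Denominator = 1.35 × 3.705 × 0.9310 = 4.657
D / 4.657 = 247 / 4.657 = 53.04
v = 53.04^(1/0.4) = 53.04^2.5 = 20488 m/s

v ≈ 20.5 km/s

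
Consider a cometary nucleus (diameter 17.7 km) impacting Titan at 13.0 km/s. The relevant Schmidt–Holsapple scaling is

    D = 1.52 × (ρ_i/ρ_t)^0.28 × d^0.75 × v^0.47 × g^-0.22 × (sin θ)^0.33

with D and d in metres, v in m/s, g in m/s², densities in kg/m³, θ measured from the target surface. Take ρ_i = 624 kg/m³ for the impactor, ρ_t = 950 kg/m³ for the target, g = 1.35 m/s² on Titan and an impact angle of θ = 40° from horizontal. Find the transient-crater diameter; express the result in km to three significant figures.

D ≈ 144 km

In SI units: d = 17700 m, v = 13000 m/s.
(ρ_i/ρ_t)^0.28 = (624/950)^0.28 = 0.8890
d^0.75 = 17700^0.75 = 1535
v^0.47 = 13000^0.47 = 85.81
g^-0.22 = 1.35^-0.22 = 0.9361
(sin 40°)^0.33 = 0.6428^0.33 = 0.8643
D = 1.52 × 0.8890 × 1535 × 85.81 × 0.9361 × 0.8643 = 1.440 × 10^5 m
   = 144.0 km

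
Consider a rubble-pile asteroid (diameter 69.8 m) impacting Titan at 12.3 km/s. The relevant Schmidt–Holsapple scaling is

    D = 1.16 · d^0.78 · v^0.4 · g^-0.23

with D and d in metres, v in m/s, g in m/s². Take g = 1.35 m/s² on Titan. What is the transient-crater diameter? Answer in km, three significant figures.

In SI units: v = 12300 m/s.
d^0.78 = 69.8^0.78 = 27.43
v^0.4 = 12300^0.4 = 43.25
g^-0.23 = 1.35^-0.23 = 0.9333
D = 1.16 × 27.43 × 43.25 × 0.9333 = 1284 m
   = 1.284 km

D ≈ 1.28 km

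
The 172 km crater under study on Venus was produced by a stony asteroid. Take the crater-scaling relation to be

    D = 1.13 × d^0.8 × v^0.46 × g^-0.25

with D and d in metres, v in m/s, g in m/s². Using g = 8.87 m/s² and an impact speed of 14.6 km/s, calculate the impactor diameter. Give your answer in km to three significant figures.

d ≈ 24.0 km

Rearranging for d: d = [D / (1.13 · 14600^0.46 · 8.87^-0.25)]^(1/0.8).
D = 172000 m.
14600^0.46 = 82.34
8.87^-0.25 = 0.5795
Denominator = 1.13 × 82.34 × 0.5795 = 53.92
D / 53.92 = 172000 / 53.92 = 3190
d = 3190^(1/0.8) = 3190^1.25 = 23974 m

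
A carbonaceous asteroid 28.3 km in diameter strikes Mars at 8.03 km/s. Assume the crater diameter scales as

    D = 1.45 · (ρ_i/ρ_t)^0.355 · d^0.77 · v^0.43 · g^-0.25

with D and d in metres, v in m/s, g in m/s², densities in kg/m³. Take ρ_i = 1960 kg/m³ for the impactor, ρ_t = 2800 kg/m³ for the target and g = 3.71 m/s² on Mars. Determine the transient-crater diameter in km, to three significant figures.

In SI units: d = 28300 m, v = 8030 m/s.
(ρ_i/ρ_t)^0.355 = (1960/2800)^0.355 = 0.8811
d^0.77 = 28300^0.77 = 2678
v^0.43 = 8030^0.43 = 47.76
g^-0.25 = 3.71^-0.25 = 0.7205
D = 1.45 × 0.8811 × 2678 × 47.76 × 0.7205 = 1.177 × 10^5 m
   = 117.7 km

D ≈ 118 km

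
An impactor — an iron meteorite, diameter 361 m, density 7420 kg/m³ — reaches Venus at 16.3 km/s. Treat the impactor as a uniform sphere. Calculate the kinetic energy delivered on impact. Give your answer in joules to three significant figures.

E ≈ 2.43 × 10^19 J

v = 16300 m/s.
Mass m = (π/6) ρ d³ = (π/6) × 7420 × (361)³ = 1.828 × 10^11 kg
E = ½ m v² = 0.5 × 1.828 × 10^11 × (16300)² = 2.428 × 10^19 J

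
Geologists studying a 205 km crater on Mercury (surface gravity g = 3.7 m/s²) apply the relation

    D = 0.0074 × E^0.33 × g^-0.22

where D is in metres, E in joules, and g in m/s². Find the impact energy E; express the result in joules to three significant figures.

E ≈ 8.55 × 10^22 J

Rearranging: E = [D / (0.0074 · g^-0.22)]^(1/0.33).
D = 205000 m.
g^-0.22 = 3.7^-0.22 = 0.7499
D / (0.0074 × 0.7499) = 205000 / (5.549 × 10^-3) = 3.694 × 10^7
E = (3.694 × 10^7)^3.0303 = 8.546 × 10^22 J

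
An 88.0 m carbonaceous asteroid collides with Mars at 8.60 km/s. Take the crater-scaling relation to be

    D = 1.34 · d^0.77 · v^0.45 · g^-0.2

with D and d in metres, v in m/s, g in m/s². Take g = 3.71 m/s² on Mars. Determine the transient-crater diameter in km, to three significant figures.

D ≈ 1.91 km

In SI units: v = 8600 m/s.
d^0.77 = 88^0.77 = 31.42
v^0.45 = 8600^0.45 = 58.96
g^-0.2 = 3.71^-0.2 = 0.7694
D = 1.34 × 31.42 × 58.96 × 0.7694 = 1910 m
   = 1.910 km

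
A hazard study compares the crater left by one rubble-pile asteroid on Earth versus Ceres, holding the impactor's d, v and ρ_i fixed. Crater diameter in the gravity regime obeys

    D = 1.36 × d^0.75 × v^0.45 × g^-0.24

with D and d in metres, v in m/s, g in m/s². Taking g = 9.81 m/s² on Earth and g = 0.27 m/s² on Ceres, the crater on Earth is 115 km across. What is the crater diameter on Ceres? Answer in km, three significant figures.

All impactor-dependent factors cancel in the ratio, leaving D_Ceres/D_Earth = (g_Ceres/g_Earth)^-0.24.
(0.27/9.81)^-0.24 = 0.02752^-0.24 = 2.369
D_Ceres = 2.369 × 115 km = 272 km

D ≈ 272 km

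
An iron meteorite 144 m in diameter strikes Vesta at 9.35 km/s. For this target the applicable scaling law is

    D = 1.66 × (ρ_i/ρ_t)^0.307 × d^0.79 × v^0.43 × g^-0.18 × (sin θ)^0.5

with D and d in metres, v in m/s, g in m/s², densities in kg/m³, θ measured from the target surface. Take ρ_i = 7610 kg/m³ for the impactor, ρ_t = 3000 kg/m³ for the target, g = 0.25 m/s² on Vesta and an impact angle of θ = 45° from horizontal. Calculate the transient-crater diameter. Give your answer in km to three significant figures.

D ≈ 6.16 km

In SI units: v = 9350 m/s.
(ρ_i/ρ_t)^0.307 = (7610/3000)^0.307 = 1.331
d^0.79 = 144^0.79 = 50.71
v^0.43 = 9350^0.43 = 50.99
g^-0.18 = 0.25^-0.18 = 1.283
(sin 45°)^0.5 = 0.7071^0.5 = 0.8409
D = 1.66 × 1.331 × 50.71 × 50.99 × 1.283 × 0.8409 = 6164 m
   = 6.164 km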